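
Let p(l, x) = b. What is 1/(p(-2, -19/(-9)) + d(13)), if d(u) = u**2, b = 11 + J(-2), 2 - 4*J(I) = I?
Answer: 1/181 ≈ 0.0055249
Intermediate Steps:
J(I) = 1/2 - I/4
b = 12 (b = 11 + (1/2 - 1/4*(-2)) = 11 + (1/2 + 1/2) = 11 + 1 = 12)
p(l, x) = 12
1/(p(-2, -19/(-9)) + d(13)) = 1/(12 + 13**2) = 1/(12 + 169) = 1/181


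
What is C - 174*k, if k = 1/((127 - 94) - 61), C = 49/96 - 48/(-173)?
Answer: 814043/116256 ≈ 7.0022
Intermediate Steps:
C = 13085/16608 (C = 49*(1/96) - 48*(-1/173) = 49/96 + 48/173 = 13085/16608 ≈ 0.78787)
k = -1/28 (k = 1/(33 - 61) = 1/(-28) = -1/28 ≈ -0.035714)
C - 174*k = 13085/16608 - 174*(-1/28) = 13085/16608 + 87/14 = 814043/116256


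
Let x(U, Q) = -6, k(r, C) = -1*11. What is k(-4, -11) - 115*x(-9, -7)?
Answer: 679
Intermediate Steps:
k(r, C) = -11
k(-4, -11) - 115*x(-9, -7) = -11 - 115*(-6) = -11 + 690 = 679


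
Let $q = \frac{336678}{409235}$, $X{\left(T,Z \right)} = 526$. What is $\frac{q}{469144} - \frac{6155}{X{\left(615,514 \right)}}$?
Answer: $- \frac{295424791099393}{25246704046460} \approx -11.702$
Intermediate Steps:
$q = \frac{336678}{409235}$ ($q = 336678 \cdot \frac{1}{409235} = \frac{336678}{409235} \approx 0.8227$)
$\frac{q}{469144} - \frac{6155}{X{\left(615,514 \right)}} = \frac{336678}{409235 \cdot 469144} - \frac{6155}{526} = \frac{336678}{409235} \cdot \frac{1}{469144} - \frac{6155}{526} = \frac{168339}{95995072420} - \frac{6155}{526} = - \frac{295424791099393}{25246704046460}$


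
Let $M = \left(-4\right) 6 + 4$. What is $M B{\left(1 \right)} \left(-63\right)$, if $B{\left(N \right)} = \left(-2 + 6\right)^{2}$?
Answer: $20160$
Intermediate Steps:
$B{\left(N \right)} = 16$ ($B{\left(N \right)} = 4^{2} = 16$)
$M = -20$ ($M = -24 + 4 = -20$)
$M B{\left(1 \right)} \left(-63\right) = \left(-20\right) 16 \left(-63\right) = \left(-320\right) \left(-63\right) = 20160$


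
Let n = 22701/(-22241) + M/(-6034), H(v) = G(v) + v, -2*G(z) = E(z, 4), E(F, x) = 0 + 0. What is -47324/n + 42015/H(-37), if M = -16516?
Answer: -5318799489337/185285159 ≈ -28706.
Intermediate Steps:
E(F, x) = 0
G(z) = 0 (G(z) = -1/2*0 = 0)
H(v) = v (H(v) = 0 + v = v)
n = 5007707/2917439 (n = 22701/(-22241) - 16516/(-6034) = 22701*(-1/22241) - 16516*(-1/6034) = -987/967 + 8258/3017 = 5007707/2917439 ≈ 1.7165)
-47324/n + 42015/H(-37) = -47324/5007707/2917439 + 42015/(-37) = -47324*2917439/5007707 + 42015*(-1/37) = -138064883236/5007707 - 42015/37 = -5318799489337/185285159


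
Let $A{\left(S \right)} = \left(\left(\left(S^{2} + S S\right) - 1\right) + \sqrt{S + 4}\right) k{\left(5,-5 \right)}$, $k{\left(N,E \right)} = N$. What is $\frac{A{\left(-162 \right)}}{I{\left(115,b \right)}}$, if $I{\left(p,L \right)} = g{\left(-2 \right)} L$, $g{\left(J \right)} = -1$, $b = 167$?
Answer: $- \frac{262435}{167} - \frac{5 i \sqrt{158}}{167} \approx -1571.5 - 0.37634 i$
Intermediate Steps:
$I{\left(p,L \right)} = - L$
$A{\left(S \right)} = -5 + 5 \sqrt{4 + S} + 10 S^{2}$ ($A{\left(S \right)} = \left(\left(\left(S^{2} + S S\right) - 1\right) + \sqrt{S + 4}\right) 5 = \left(\left(\left(S^{2} + S^{2}\right) - 1\right) + \sqrt{4 + S}\right) 5 = \left(\left(2 S^{2} - 1\right) + \sqrt{4 + S}\right) 5 = \left(\left(-1 + 2 S^{2}\right) + \sqrt{4 + S}\right) 5 = \left(-1 + \sqrt{4 + S} + 2 S^{2}\right) 5 = -5 + 5 \sqrt{4 + S} + 10 S^{2}$)
$\frac{A{\left(-162 \right)}}{I{\left(115,b \right)}} = \frac{-5 + 5 \sqrt{4 - 162} + 10 \left(-162\right)^{2}}{\left(-1\right) 167} = \frac{-5 + 5 \sqrt{-158} + 10 \cdot 26244}{-167} = \left(-5 + 5 i \sqrt{158} + 262440\right) \left(- \frac{1}{167}\right) = \left(262435 + 5 i \sqrt{158}\right) \left(- \frac{1}{167}\right) = - \frac{262435}{167} - \frac{5 i \sqrt{158}}{167}$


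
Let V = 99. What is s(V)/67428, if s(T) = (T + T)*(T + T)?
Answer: 1089/1873 ≈ 0.58142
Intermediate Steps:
s(T) = 4*T² (s(T) = (2*T)*(2*T) = 4*T²)
s(V)/67428 = (4*99²)/67428 = (4*9801)*(1/67428) = 39204*(1/67428) = 1089/1873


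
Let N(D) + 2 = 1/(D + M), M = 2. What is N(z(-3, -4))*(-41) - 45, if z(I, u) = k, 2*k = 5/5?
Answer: 103/5 ≈ 20.600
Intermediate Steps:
k = ½ (k = (5/5)/2 = (5*(⅕))/2 = (½)*1 = ½ ≈ 0.50000)
z(I, u) = ½
N(D) = -2 + 1/(2 + D) (N(D) = -2 + 1/(D + 2) = -2 + 1/(2 + D))
N(z(-3, -4))*(-41) - 45 = ((-3 - 2*½)/(2 + ½))*(-41) - 45 = ((-3 - 1)/(5/2))*(-41) - 45 = ((⅖)*(-4))*(-41) - 45 = -8/5*(-41) - 45 = 328/5 - 45 = 103/5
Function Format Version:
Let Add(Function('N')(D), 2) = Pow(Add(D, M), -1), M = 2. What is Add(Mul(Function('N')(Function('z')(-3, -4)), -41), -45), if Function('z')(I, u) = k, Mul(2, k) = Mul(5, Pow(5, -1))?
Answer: Rational(103, 5) ≈ 20.600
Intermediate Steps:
k = Rational(1, 2) (k = Mul(Rational(1, 2), Mul(5, Pow(5, -1))) = Mul(Rational(1, 2), Mul(5, Rational(1, 5))) = Mul(Rational(1, 2), 1) = Rational(1, 2) ≈ 0.50000)
Function('z')(I, u) = Rational(1, 2)
Function('N')(D) = Add(-2, Pow(Add(2, D), -1)) (Function('N')(D) = Add(-2, Pow(Add(D, 2), -1)) = Add(-2, Pow(Add(2, D), -1)))
Add(Mul(Function('N')(Function('z')(-3, -4)), -41), -45) = Add(Mul(Mul(Pow(Add(2, Rational(1, 2)), -1), Add(-3, Mul(-2, Rational(1, 2)))), -41), -45) = Add(Mul(Mul(Pow(Rational(5, 2), -1), Add(-3, -1)), -41), -45) = Add(Mul(Mul(Rational(2, 5), -4), -41), -45) = Add(Mul(Rational(-8, 5), -41), -45) = Add(Rational(328, 5), -45) = Rational(103, 5)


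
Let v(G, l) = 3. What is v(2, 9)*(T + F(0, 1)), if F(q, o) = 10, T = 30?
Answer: 120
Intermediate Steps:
v(2, 9)*(T + F(0, 1)) = 3*(30 + 10) = 3*40 = 120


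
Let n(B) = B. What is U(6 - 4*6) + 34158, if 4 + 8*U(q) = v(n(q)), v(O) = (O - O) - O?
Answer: 136639/4 ≈ 34160.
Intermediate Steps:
v(O) = -O (v(O) = 0 - O = -O)
U(q) = -½ - q/8 (U(q) = -½ + (-q)/8 = -½ - q/8)
U(6 - 4*6) + 34158 = (-½ - (6 - 4*6)/8) + 34158 = (-½ - (6 - 24)/8) + 34158 = (-½ - ⅛*(-18)) + 34158 = (-½ + 9/4) + 34158 = 7/4 + 34158 = 136639/4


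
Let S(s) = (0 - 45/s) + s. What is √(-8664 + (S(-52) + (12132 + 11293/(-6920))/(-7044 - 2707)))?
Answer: I*√34219780716608274710/62657140 ≈ 93.362*I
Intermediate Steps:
S(s) = s - 45/s (S(s) = -45/s + s = s - 45/s)
√(-8664 + (S(-52) + (12132 + 11293/(-6920))/(-7044 - 2707))) = √(-8664 + ((-52 - 45/(-52)) + (12132 + 11293/(-6920))/(-7044 - 2707))) = √(-8664 + ((-52 - 45*(-1/52)) + (12132 + 11293*(-1/6920))/(-9751))) = √(-8664 + ((-52 + 45/52) + (12132 - 11293/6920)*(-1/9751))) = √(-8664 + (-2659/52 + (83942147/6920)*(-1/9751))) = √(-8664 + (-2659/52 - 83942147/67476920)) = √(-8664 - 45946530481/877199960) = √(-7646006983921/877199960) = I*√34219780716608274710/62657140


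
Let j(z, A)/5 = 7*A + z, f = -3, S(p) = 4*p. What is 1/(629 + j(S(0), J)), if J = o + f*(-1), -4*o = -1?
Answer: 4/2971 ≈ 0.0013463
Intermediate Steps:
o = 1/4 (o = -1/4*(-1) = 1/4 ≈ 0.25000)
J = 13/4 (J = 1/4 - 3*(-1) = 1/4 + 3 = 13/4 ≈ 3.2500)
j(z, A) = 5*z + 35*A (j(z, A) = 5*(7*A + z) = 5*(z + 7*A) = 5*z + 35*A)
1/(629 + j(S(0), J)) = 1/(629 + (5*(4*0) + 35*(13/4))) = 1/(629 + (5*0 + 455/4)) = 1/(629 + (0 + 455/4)) = 1/(629 + 455/4) = 1/(2971/4) = 4/2971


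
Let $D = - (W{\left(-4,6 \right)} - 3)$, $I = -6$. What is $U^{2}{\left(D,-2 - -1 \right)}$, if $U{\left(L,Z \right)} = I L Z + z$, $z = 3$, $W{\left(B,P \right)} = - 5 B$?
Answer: $9801$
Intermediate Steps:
$D = -17$ ($D = - (\left(-5\right) \left(-4\right) - 3) = - (20 - 3) = \left(-1\right) 17 = -17$)
$U{\left(L,Z \right)} = 3 - 6 L Z$ ($U{\left(L,Z \right)} = - 6 L Z + 3 = 3 - 6 L Z$)
$U^{2}{\left(D,-2 - -1 \right)} = \left(3 - - 102 \left(-2 - -1\right)\right)^{2} = \left(3 - - 102 \left(-2 + 1\right)\right)^{2} = \left(3 - \left(-102\right) \left(-1\right)\right)^{2} = \left(3 - 102\right)^{2} = \left(-99\right)^{2} = 9801$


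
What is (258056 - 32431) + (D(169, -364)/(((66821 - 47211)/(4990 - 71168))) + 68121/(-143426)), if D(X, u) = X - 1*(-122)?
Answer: 315912914311871/1406291930 ≈ 2.2464e+5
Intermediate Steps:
D(X, u) = 122 + X (D(X, u) = X + 122 = 122 + X)
(258056 - 32431) + (D(169, -364)/(((66821 - 47211)/(4990 - 71168))) + 68121/(-143426)) = (258056 - 32431) + ((122 + 169)/(((66821 - 47211)/(4990 - 71168))) + 68121/(-143426)) = 225625 + (291/((19610/(-66178))) + 68121*(-1/143426)) = 225625 + (291/((19610*(-1/66178))) - 68121/143426) = 225625 + (291/(-9805/33089) - 68121/143426) = 225625 + (291*(-33089/9805) - 68121/143426) = 225625 + (-9628899/9805 - 68121/143426) = 225625 - 1381702394379/1406291930 = 315912914311871/1406291930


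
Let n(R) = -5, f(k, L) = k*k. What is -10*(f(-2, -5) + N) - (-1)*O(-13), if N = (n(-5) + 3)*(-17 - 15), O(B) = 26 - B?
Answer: -641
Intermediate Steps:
f(k, L) = k²
N = 64 (N = (-5 + 3)*(-17 - 15) = -2*(-32) = 64)
-10*(f(-2, -5) + N) - (-1)*O(-13) = -10*((-2)² + 64) - (-1)*(26 - 1*(-13)) = -10*(4 + 64) - (-1)*(26 + 13) = -10*68 - (-1)*39 = -680 - 1*(-39) = -680 + 39 = -641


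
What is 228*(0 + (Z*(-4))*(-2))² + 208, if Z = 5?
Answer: 365008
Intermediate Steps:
228*(0 + (Z*(-4))*(-2))² + 208 = 228*(0 + (5*(-4))*(-2))² + 208 = 228*(0 - 20*(-2))² + 208 = 228*(0 + 40)² + 208 = 228*40² + 208 = 228*1600 + 208 = 364800 + 208 = 365008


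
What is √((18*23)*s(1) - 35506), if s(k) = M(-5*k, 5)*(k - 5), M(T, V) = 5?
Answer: I*√43786 ≈ 209.25*I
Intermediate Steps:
s(k) = -25 + 5*k (s(k) = 5*(k - 5) = 5*(-5 + k) = -25 + 5*k)
√((18*23)*s(1) - 35506) = √((18*23)*(-25 + 5*1) - 35506) = √(414*(-25 + 5) - 35506) = √(414*(-20) - 35506) = √(-8280 - 35506) = √(-43786) = I*√43786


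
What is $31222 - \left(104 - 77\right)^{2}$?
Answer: $30493$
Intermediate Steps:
$31222 - \left(104 - 77\right)^{2} = 31222 - 27^{2} = 31222 - 729 = 30493$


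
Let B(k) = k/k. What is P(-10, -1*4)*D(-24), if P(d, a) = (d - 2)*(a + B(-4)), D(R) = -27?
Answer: -972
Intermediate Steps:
B(k) = 1
P(d, a) = (1 + a)*(-2 + d) (P(d, a) = (d - 2)*(a + 1) = (-2 + d)*(1 + a) = (1 + a)*(-2 + d))
P(-10, -1*4)*D(-24) = (-2 - 10 - (-2)*4 - 1*4*(-10))*(-27) = (-2 - 10 - 2*(-4) - 4*(-10))*(-27) = (-2 - 10 + 8 + 40)*(-27) = 36*(-27) = -972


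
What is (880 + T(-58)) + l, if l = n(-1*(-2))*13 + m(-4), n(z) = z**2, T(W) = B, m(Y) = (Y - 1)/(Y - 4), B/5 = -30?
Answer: 6261/8 ≈ 782.63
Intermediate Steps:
B = -150 (B = 5*(-30) = -150)
m(Y) = (-1 + Y)/(-4 + Y)
T(W) = -150
l = 421/8 (l = (-1*(-2))**2*13 + (-1 - 4)/(-4 - 4) = 2**2*13 - 5/(-8) = 4*13 - 1/8*(-5) = 52 + 5/8 = 421/8 ≈ 52.625)
(880 + T(-58)) + l = (880 - 150) + 421/8 = 730 + 421/8 = 6261/8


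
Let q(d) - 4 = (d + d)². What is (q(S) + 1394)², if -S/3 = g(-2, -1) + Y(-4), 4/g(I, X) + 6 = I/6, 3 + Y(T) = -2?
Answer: 840599252964/130321 ≈ 6.4502e+6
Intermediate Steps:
Y(T) = -5 (Y(T) = -3 - 2 = -5)
g(I, X) = 4/(-6 + I/6)
S = 321/19 (S = -3*(24/(-36 - 2) - 5) = -3*(24/(-38) - 5) = -3*(24*(-1/38) - 5) = -3*(-12/19 - 5) = -3*(-107/19) = 321/19 ≈ 16.895)
q(d) = 4 + 4*d² (q(d) = 4 + (d + d)² = 4 + (2*d)² = 4 + 4*d²)
(q(S) + 1394)² = ((4 + 4*(321/19)²) + 1394)² = ((4 + 4*(103041/361)) + 1394)² = ((4 + 412164/361) + 1394)² = (413608/361 + 1394)² = (916842/361)² = 840599252964/130321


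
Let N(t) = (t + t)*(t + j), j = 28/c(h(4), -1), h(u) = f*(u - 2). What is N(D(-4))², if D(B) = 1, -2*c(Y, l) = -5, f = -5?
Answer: 14884/25 ≈ 595.36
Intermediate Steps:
h(u) = 10 - 5*u (h(u) = -5*(u - 2) = -5*(-2 + u) = 10 - 5*u)
c(Y, l) = 5/2 (c(Y, l) = -½*(-5) = 5/2)
j = 56/5 (j = 28/(5/2) = 28*(⅖) = 56/5 ≈ 11.200)
N(t) = 2*t*(56/5 + t) (N(t) = (t + t)*(t + 56/5) = (2*t)*(56/5 + t) = 2*t*(56/5 + t))
N(D(-4))² = ((⅖)*1*(56 + 5*1))² = ((⅖)*1*(56 + 5))² = ((⅖)*1*61)² = (122/5)² = 14884/25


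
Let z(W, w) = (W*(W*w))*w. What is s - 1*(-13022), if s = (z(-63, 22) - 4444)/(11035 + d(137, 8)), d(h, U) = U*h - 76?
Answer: 158896762/12055 ≈ 13181.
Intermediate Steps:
z(W, w) = W²*w² (z(W, w) = (w*W²)*w = W²*w²)
d(h, U) = -76 + U*h
s = 1916552/12055 (s = ((-63)²*22² - 4444)/(11035 + (-76 + 8*137)) = (3969*484 - 4444)/(11035 + (-76 + 1096)) = (1920996 - 4444)/(11035 + 1020) = 1916552/12055 ≈ 158.98)
s - 1*(-13022) = 1916552/12055 - 1*(-13022) = 1916552/12055 + 13022 = 158896762/12055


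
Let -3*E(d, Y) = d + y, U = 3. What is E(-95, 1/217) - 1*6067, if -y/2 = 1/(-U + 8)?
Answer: -30176/5 ≈ -6035.2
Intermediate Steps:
y = -⅖ (y = -2/(-1*3 + 8) = -2/(-3 + 8) = -2/5 = -2*⅕ = -⅖ ≈ -0.40000)
E(d, Y) = 2/15 - d/3 (E(d, Y) = -(d - ⅖)/3 = -(-⅖ + d)/3 = 2/15 - d/3)
E(-95, 1/217) - 1*6067 = (2/15 - ⅓*(-95)) - 1*6067 = (2/15 + 95/3) - 6067 = 159/5 - 6067 = -30176/5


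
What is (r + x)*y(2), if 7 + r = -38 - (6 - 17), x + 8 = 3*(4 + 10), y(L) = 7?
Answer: 0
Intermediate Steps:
x = 34 (x = -8 + 3*(4 + 10) = -8 + 3*14 = -8 + 42 = 34)
r = -34 (r = -7 + (-38 - (6 - 17)) = -7 + (-38 - 1*(-11)) = -7 + (-38 + 11) = -7 - 27 = -34)
(r + x)*y(2) = (-34 + 34)*7 = 0*7 = 0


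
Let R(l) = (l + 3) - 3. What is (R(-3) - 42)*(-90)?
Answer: 4050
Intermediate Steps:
R(l) = l (R(l) = (3 + l) - 3 = l)
(R(-3) - 42)*(-90) = (-3 - 42)*(-90) = -45*(-90) = 4050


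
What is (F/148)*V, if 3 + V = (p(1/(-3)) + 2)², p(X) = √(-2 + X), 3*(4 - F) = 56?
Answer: 44/333 - 44*I*√21/333 ≈ 0.13213 - 0.60551*I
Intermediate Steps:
F = -44/3 (F = 4 - ⅓*56 = 4 - 56/3 = -44/3 ≈ -14.667)
V = -3 + (2 + I*√21/3)² (V = -3 + (√(-2 + 1/(-3)) + 2)² = -3 + (√(-2 - ⅓) + 2)² = -3 + (√(-7/3) + 2)² = -3 + (I*√21/3 + 2)² = -3 + (2 + I*√21/3)² ≈ -1.3333 + 6.1101*I)
(F/148)*V = (-44/3/148)*(-4/3 + 4*I*√21/3) = (-44/3*1/148)*(-4/3 + 4*I*√21/3) = -11*(-4/3 + 4*I*√21/3)/111 = 44/333 - 44*I*√21/333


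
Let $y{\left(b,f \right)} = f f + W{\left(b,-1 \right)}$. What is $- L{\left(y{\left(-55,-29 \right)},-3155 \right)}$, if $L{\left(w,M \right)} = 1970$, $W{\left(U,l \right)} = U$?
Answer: $-1970$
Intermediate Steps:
$y{\left(b,f \right)} = b + f^{2}$ ($y{\left(b,f \right)} = f f + b = f^{2} + b = b + f^{2}$)
$- L{\left(y{\left(-55,-29 \right)},-3155 \right)} = \left(-1\right) 1970 = -1970$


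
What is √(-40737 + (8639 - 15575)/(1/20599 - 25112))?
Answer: I*√10900363413039052110585/517282087 ≈ 201.83*I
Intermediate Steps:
√(-40737 + (8639 - 15575)/(1/20599 - 25112)) = √(-40737 - 6936/(1/20599 - 25112)) = √(-40737 - 6936/(-517282087/20599)) = √(-40737 - 6936*(-20599/517282087)) = √(-40737 + 142874664/517282087) = √(-21072377503455/517282087) = I*√10900363413039052110585/517282087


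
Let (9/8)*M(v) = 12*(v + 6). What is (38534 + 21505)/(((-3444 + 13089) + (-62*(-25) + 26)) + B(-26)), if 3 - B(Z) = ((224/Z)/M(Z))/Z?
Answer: 811727280/151748501 ≈ 5.3492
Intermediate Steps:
M(v) = 64 + 32*v/3 (M(v) = 8*(12*(v + 6))/9 = 8*(12*(6 + v))/9 = 8*(72 + 12*v)/9 = 64 + 32*v/3)
B(Z) = 3 - 224/(Z**2*(64 + 32*Z/3)) (B(Z) = 3 - (224/Z)/(64 + 32*Z/3)/Z = 3 - 224/(Z*(64 + 32*Z/3))/Z = 3 - 224/(Z**2*(64 + 32*Z/3)))
(38534 + 21505)/(((-3444 + 13089) + (-62*(-25) + 26)) + B(-26)) = (38534 + 21505)/(((-3444 + 13089) + (-62*(-25) + 26)) + 3*(-7 + (-26)**2*(6 - 26))/((-26)**2*(6 - 26))) = 60039/((9645 + (1550 + 26)) + 3*(1/676)*(-7 + 676*(-20))/(-20)) = 60039/((9645 + 1576) + 3*(1/676)*(-1/20)*(-7 - 13520)) = 60039/(11221 + 3*(1/676)*(-1/20)*(-13527)) = 60039/(11221 + 40581/13520) = 60039/(151748501/13520) = 60039*(13520/151748501) = 811727280/151748501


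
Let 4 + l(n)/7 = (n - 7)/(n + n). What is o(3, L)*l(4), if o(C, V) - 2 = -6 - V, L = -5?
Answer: -245/8 ≈ -30.625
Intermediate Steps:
o(C, V) = -4 - V (o(C, V) = 2 + (-6 - V) = -4 - V)
l(n) = -28 + 7*(-7 + n)/(2*n) (l(n) = -28 + 7*((n - 7)/(n + n)) = -28 + 7*((-7 + n)/((2*n))) = -28 + 7*((-7 + n)*(1/(2*n))) = -28 + 7*((-7 + n)/(2*n)) = -28 + 7*(-7 + n)/(2*n))
o(3, L)*l(4) = (-4 - 1*(-5))*((49/2)*(-1 - 1*4)/4) = (-4 + 5)*((49/2)*(¼)*(-1 - 4)) = 1*((49/2)*(¼)*(-5)) = 1*(-245/8) = -245/8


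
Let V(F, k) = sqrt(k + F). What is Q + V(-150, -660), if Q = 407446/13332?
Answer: 203723/6666 + 9*I*sqrt(10) ≈ 30.561 + 28.461*I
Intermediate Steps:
Q = 203723/6666 (Q = 407446*(1/13332) = 203723/6666 ≈ 30.561)
V(F, k) = sqrt(F + k)
Q + V(-150, -660) = 203723/6666 + sqrt(-150 - 660) = 203723/6666 + sqrt(-810) = 203723/6666 + 9*I*sqrt(10)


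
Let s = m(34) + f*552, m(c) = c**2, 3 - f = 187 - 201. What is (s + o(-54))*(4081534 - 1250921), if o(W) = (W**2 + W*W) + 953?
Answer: 49040370225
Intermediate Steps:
f = 17 (f = 3 - (187 - 201) = 3 - 1*(-14) = 3 + 14 = 17)
o(W) = 953 + 2*W**2 (o(W) = (W**2 + W**2) + 953 = 2*W**2 + 953 = 953 + 2*W**2)
s = 10540 (s = 34**2 + 17*552 = 1156 + 9384 = 10540)
(s + o(-54))*(4081534 - 1250921) = (10540 + (953 + 2*(-54)**2))*(4081534 - 1250921) = (10540 + (953 + 2*2916))*2830613 = (10540 + (953 + 5832))*2830613 = (10540 + 6785)*2830613 = 17325*2830613 = 49040370225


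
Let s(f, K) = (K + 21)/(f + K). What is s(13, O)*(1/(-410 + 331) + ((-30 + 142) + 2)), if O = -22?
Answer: 9005/711 ≈ 12.665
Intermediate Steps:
s(f, K) = (21 + K)/(K + f)
s(13, O)*(1/(-410 + 331) + ((-30 + 142) + 2)) = ((21 - 22)/(-22 + 13))*(1/(-410 + 331) + ((-30 + 142) + 2)) = (-1/(-9))*(1/(-79) + (112 + 2)) = (-⅑*(-1))*(-1/79 + 114) = (⅑)*(9005/79) = 9005/711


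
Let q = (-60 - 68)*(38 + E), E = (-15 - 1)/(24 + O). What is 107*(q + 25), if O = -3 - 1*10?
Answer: -5476367/11 ≈ -4.9785e+5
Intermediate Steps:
O = -13 (O = -3 - 10 = -13)
E = -16/11 (E = (-15 - 1)/(24 - 13) = -16/11 ≈ -1.4545)
q = -51456/11 (q = (-60 - 68)*(38 - 16/11) = -128*402/11 = -51456/11 ≈ -4677.8)
107*(q + 25) = 107*(-51456/11 + 25) = 107*(-51181/11) = -5476367/11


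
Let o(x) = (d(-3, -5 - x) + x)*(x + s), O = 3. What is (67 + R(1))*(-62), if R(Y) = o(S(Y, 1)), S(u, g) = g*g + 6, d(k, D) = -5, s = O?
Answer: -5394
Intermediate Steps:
s = 3
S(u, g) = 6 + g**2 (S(u, g) = g**2 + 6 = 6 + g**2)
o(x) = (-5 + x)*(3 + x) (o(x) = (-5 + x)*(x + 3) = (-5 + x)*(3 + x))
R(Y) = 20 (R(Y) = -15 + (6 + 1**2)**2 - 2*(6 + 1**2) = -15 + (6 + 1)**2 - 2*(6 + 1) = -15 + 7**2 - 2*7 = -15 + 49 - 14 = 20)
(67 + R(1))*(-62) = (67 + 20)*(-62) = 87*(-62) = -5394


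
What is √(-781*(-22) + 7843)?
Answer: 5*√1001 ≈ 158.19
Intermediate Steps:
√(-781*(-22) + 7843) = √(17182 + 7843) = √25025 = 5*√1001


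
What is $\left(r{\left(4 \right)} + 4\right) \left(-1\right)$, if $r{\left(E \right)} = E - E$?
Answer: $-4$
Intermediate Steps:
$r{\left(E \right)} = 0$
$\left(r{\left(4 \right)} + 4\right) \left(-1\right) = \left(0 + 4\right) \left(-1\right) = 4 \left(-1\right) = -4$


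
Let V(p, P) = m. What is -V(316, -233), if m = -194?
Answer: 194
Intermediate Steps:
V(p, P) = -194
-V(316, -233) = -1*(-194) = 194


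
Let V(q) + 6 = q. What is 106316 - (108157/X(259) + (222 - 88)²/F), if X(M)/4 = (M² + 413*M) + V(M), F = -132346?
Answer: 4905002614748623/46136080292 ≈ 1.0632e+5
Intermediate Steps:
V(q) = -6 + q
X(M) = -24 + 4*M² + 1656*M (X(M) = 4*((M² + 413*M) + (-6 + M)) = 4*(-6 + M² + 414*M) = -24 + 4*M² + 1656*M)
106316 - (108157/X(259) + (222 - 88)²/F) = 106316 - (108157/(-24 + 4*259² + 1656*259) + (222 - 88)²/(-132346)) = 106316 - (108157/(-24 + 4*67081 + 428904) + 134²*(-1/132346)) = 106316 - (108157/(-24 + 268324 + 428904) + 17956*(-1/132346)) = 106316 - (108157/697204 - 8978/66173) = 106316 - 1*897575649/46136080292 = 106316 - 897575649/46136080292 = 4905002614748623/46136080292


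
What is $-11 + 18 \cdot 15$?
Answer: $259$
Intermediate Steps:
$-11 + 18 \cdot 15 = -11 + 270 = 259$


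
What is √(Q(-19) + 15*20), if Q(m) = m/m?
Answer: √301 ≈ 17.349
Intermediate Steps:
Q(m) = 1
√(Q(-19) + 15*20) = √(1 + 15*20) = √(1 + 300) = √301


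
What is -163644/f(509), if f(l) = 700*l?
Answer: -40911/89075 ≈ -0.45929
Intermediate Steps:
-163644/f(509) = -163644/(700*509) = -163644/356300 = -163644*1/356300 = -40911/89075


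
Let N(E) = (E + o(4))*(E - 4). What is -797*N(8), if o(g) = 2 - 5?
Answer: -15940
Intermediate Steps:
o(g) = -3
N(E) = (-4 + E)*(-3 + E) (N(E) = (E - 3)*(E - 4) = (-3 + E)*(-4 + E) = (-4 + E)*(-3 + E))
-797*N(8) = -797*(12 + 8**2 - 7*8) = -797*(12 + 64 - 56) = -797*20 = -15940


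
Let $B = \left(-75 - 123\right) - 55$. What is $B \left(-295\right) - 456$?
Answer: $74179$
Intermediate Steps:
$B = -253$ ($B = -198 - 55 = -253$)
$B \left(-295\right) - 456 = \left(-253\right) \left(-295\right) - 456 = 74635 - 456 = 74179$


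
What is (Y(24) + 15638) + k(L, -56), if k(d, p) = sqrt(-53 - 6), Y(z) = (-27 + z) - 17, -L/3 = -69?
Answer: 15618 + I*sqrt(59) ≈ 15618.0 + 7.6811*I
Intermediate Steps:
L = 207 (L = -3*(-69) = 207)
Y(z) = -44 + z
k(d, p) = I*sqrt(59) (k(d, p) = sqrt(-59) = I*sqrt(59))
(Y(24) + 15638) + k(L, -56) = ((-44 + 24) + 15638) + I*sqrt(59) = (-20 + 15638) + I*sqrt(59) = 15618 + I*sqrt(59)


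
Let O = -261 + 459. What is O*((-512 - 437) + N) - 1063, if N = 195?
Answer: -150355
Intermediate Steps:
O = 198
O*((-512 - 437) + N) - 1063 = 198*((-512 - 437) + 195) - 1063 = 198*(-949 + 195) - 1063 = 198*(-754) - 1063 = -149292 - 1063 = -150355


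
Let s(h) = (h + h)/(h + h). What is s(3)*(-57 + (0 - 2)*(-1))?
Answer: -55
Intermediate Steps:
s(h) = 1 (s(h) = (2*h)/((2*h)) = (2*h)*(1/(2*h)) = 1)
s(3)*(-57 + (0 - 2)*(-1)) = 1*(-57 + (0 - 2)*(-1)) = 1*(-57 - 2*(-1)) = 1*(-57 + 2) = 1*(-55) = -55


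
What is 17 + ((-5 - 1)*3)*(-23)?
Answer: 431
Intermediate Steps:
17 + ((-5 - 1)*3)*(-23) = 17 - 6*3*(-23) = 17 - 18*(-23) = 17 + 414 = 431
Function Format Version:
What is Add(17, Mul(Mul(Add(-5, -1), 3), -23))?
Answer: 431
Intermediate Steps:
Add(17, Mul(Mul(Add(-5, -1), 3), -23)) = Add(17, Mul(Mul(-6, 3), -23)) = Add(17, Mul(-18, -23)) = Add(17, 414) = 431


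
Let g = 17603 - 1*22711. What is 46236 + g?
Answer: 41128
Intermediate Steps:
g = -5108 (g = 17603 - 22711 = -5108)
46236 + g = 46236 - 5108 = 41128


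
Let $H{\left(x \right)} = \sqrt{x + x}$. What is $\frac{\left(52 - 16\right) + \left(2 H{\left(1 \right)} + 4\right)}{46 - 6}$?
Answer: $1 + \frac{\sqrt{2}}{20} \approx 1.0707$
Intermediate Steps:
$H{\left(x \right)} = \sqrt{2} \sqrt{x}$ ($H{\left(x \right)} = \sqrt{2 x} = \sqrt{2} \sqrt{x}$)
$\frac{\left(52 - 16\right) + \left(2 H{\left(1 \right)} + 4\right)}{46 - 6} = \frac{\left(52 - 16\right) + \left(2 \sqrt{2} \sqrt{1} + 4\right)}{46 - 6} = \frac{36 + \left(2 \sqrt{2} \cdot 1 + 4\right)}{40} = \left(36 + \left(2 \sqrt{2} + 4\right)\right) \frac{1}{40} = \left(36 + \left(4 + 2 \sqrt{2}\right)\right) \frac{1}{40} = \left(40 + 2 \sqrt{2}\right) \frac{1}{40} = 1 + \frac{\sqrt{2}}{20}$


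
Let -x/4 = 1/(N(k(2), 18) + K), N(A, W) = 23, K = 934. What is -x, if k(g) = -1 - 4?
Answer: 4/957 ≈ 0.0041797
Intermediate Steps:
k(g) = -5
x = -4/957 (x = -4/(23 + 934) = -4/957 ≈ -0.0041797)
-x = -1*(-4/957) = 4/957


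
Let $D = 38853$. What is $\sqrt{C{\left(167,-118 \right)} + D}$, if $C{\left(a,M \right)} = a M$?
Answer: $\sqrt{19147} \approx 138.37$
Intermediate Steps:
$C{\left(a,M \right)} = M a$
$\sqrt{C{\left(167,-118 \right)} + D} = \sqrt{\left(-118\right) 167 + 38853} = \sqrt{-19706 + 38853} = \sqrt{19147}$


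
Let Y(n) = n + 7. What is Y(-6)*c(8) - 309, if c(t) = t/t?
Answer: -308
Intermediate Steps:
c(t) = 1
Y(n) = 7 + n
Y(-6)*c(8) - 309 = (7 - 6)*1 - 309 = 1*1 - 309 = 1 - 309 = -308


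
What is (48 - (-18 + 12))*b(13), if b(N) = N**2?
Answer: 9126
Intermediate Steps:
(48 - (-18 + 12))*b(13) = (48 - (-18 + 12))*13**2 = (48 - 1*(-6))*169 = (48 + 6)*169 = 54*169 = 9126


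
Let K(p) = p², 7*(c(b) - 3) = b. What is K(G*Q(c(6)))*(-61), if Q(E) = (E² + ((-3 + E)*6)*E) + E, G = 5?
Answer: -111172500/49 ≈ -2.2688e+6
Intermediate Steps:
c(b) = 3 + b/7
Q(E) = E + E² + E*(-18 + 6*E) (Q(E) = (E² + (-18 + 6*E)*E) + E = (E² + E*(-18 + 6*E)) + E = E + E² + E*(-18 + 6*E))
K(G*Q(c(6)))*(-61) = (5*((3 + (⅐)*6)*(-17 + 7*(3 + (⅐)*6))))²*(-61) = (5*((3 + 6/7)*(-17 + 7*(3 + 6/7))))²*(-61) = (5*(27*(-17 + 7*(27/7))/7))²*(-61) = (5*(27*(-17 + 27)/7))²*(-61) = (5*((27/7)*10))²*(-61) = (5*(270/7))²*(-61) = (1350/7)²*(-61) = (1822500/49)*(-61) = -111172500/49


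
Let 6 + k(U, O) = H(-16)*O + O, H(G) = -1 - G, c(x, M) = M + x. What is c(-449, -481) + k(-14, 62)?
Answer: 56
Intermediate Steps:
k(U, O) = -6 + 16*O (k(U, O) = -6 + ((-1 - 1*(-16))*O + O) = -6 + ((-1 + 16)*O + O) = -6 + (15*O + O) = -6 + 16*O)
c(-449, -481) + k(-14, 62) = (-481 - 449) + (-6 + 16*62) = -930 + (-6 + 992) = -930 + 986 = 56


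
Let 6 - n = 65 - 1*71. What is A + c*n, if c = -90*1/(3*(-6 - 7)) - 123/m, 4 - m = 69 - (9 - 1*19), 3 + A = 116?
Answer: 52121/325 ≈ 160.37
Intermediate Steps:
A = 113 (A = -3 + 116 = 113)
n = 12 (n = 6 - (65 - 1*71) = 6 - (65 - 71) = 6 - 1*(-6) = 6 + 6 = 12)
m = -75 (m = 4 - (69 - (9 - 1*19)) = 4 - (69 - (9 - 19)) = 4 - (69 - 1*(-10)) = 4 - (69 + 10) = 4 - 1*79 = 4 - 79 = -75)
c = 1283/325 (c = -90*1/(3*(-6 - 7)) - 123/(-75) = -90/(3*(-13)) - 123*(-1/75) = -90/(-39) + 41/25 = -90*(-1/39) + 41/25 = 30/13 + 41/25 = 1283/325 ≈ 3.9477)
A + c*n = 113 + (1283/325)*12 = 113 + 15396/325 = 52121/325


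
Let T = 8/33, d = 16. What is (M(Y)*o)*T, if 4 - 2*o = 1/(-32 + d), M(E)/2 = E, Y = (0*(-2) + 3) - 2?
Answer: 65/66 ≈ 0.98485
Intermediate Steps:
Y = 1 (Y = (0 + 3) - 2 = 3 - 2 = 1)
M(E) = 2*E
o = 65/32 (o = 2 - 1/(2*(-32 + 16)) = 2 - ½/(-16) = 2 - ½*(-1/16) = 2 + 1/32 = 65/32 ≈ 2.0313)
T = 8/33 (T = 8*(1/33) = 8/33 ≈ 0.24242)
(M(Y)*o)*T = ((2*1)*(65/32))*(8/33) = (2*(65/32))*(8/33) = (65/16)*(8/33) = 65/66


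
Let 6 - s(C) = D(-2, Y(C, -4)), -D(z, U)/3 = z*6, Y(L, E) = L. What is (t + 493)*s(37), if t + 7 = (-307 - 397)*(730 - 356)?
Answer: 7884300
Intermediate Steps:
D(z, U) = -18*z (D(z, U) = -3*z*6 = -18*z)
s(C) = -30 (s(C) = 6 - (-18)*(-2) = 6 - 1*36 = 6 - 36 = -30)
t = -263303 (t = -7 + (-307 - 397)*(730 - 356) = -7 - 704*374 = -7 - 263296 = -263303)
(t + 493)*s(37) = (-263303 + 493)*(-30) = -262810*(-30) = 7884300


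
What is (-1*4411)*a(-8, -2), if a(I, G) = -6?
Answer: 26466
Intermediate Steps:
(-1*4411)*a(-8, -2) = -1*4411*(-6) = -4411*(-6) = 26466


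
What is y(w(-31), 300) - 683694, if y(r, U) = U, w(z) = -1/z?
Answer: -683394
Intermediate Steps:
y(w(-31), 300) - 683694 = 300 - 683694 = -683394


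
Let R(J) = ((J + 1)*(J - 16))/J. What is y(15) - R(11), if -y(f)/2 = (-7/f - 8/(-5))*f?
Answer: -314/11 ≈ -28.545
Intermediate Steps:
y(f) = -2*f*(8/5 - 7/f) (y(f) = -2*(-7/f - 8/(-5))*f = -2*(-7/f - 8*(-⅕))*f = -2*(-7/f + 8/5)*f = -2*(8/5 - 7/f)*f = -2*f*(8/5 - 7/f))
R(J) = (1 + J)*(-16 + J)/J (R(J) = ((1 + J)*(-16 + J))/J = (1 + J)*(-16 + J)/J)
y(15) - R(11) = (14 - 16/5*15) - (-15 + 11 - 16/11) = (14 - 48) - (-15 + 11 - 16*1/11) = -34 - (-15 + 11 - 16/11) = -34 - 1*(-60/11) = -34 + 60/11 = -314/11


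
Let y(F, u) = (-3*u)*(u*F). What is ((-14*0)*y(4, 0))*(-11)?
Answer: 0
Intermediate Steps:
y(F, u) = -3*F*u² (y(F, u) = (-3*u)*(F*u) = -3*F*u²)
((-14*0)*y(4, 0))*(-11) = ((-14*0)*(-3*4*0²))*(-11) = (0*(-3*4*0))*(-11) = (0*0)*(-11) = 0*(-11) = 0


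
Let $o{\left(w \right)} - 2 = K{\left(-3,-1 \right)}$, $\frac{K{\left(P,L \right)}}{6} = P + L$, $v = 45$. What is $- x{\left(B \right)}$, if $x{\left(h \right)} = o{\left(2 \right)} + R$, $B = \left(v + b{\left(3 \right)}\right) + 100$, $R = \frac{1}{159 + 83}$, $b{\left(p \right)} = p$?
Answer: $\frac{5323}{242} \approx 21.996$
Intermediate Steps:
$R = \frac{1}{242} \approx 0.0041322$
$B = 148$ ($B = \left(45 + 3\right) + 100 = 48 + 100 = 148$)
$K{\left(P,L \right)} = 6 L + 6 P$ ($K{\left(P,L \right)} = 6 \left(P + L\right) = 6 \left(L + P\right) = 6 L + 6 P$)
$o{\left(w \right)} = -22$ ($o{\left(w \right)} = 2 + \left(6 \left(-1\right) + 6 \left(-3\right)\right) = 2 - 24 = -22$)
$x{\left(h \right)} = - \frac{5323}{242}$ ($x{\left(h \right)} = -22 + \frac{1}{242} = - \frac{5323}{242}$)
$- x{\left(B \right)} = \left(-1\right) \left(- \frac{5323}{242}\right) = \frac{5323}{242}$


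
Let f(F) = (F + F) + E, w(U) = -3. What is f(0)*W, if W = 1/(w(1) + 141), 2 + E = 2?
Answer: 0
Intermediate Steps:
E = 0 (E = -2 + 2 = 0)
f(F) = 2*F (f(F) = (F + F) + 0 = 2*F + 0 = 2*F)
W = 1/138 (W = 1/(-3 + 141) = 1/138 ≈ 0.0072464)
f(0)*W = (2*0)*(1/138) = 0*(1/138) = 0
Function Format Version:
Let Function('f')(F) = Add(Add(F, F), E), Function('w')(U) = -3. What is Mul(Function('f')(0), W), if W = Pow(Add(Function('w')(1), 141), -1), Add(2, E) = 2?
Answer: 0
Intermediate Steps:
E = 0 (E = Add(-2, 2) = 0)
Function('f')(F) = Mul(2, F) (Function('f')(F) = Add(Add(F, F), 0) = Add(Mul(2, F), 0) = Mul(2, F))
W = Rational(1, 138) (W = Pow(Add(-3, 141), -1) = Pow(138, -1) = Rational(1, 138) ≈ 0.0072464)
Mul(Function('f')(0), W) = Mul(Mul(2, 0), Rational(1, 138)) = Mul(0, Rational(1, 138)) = 0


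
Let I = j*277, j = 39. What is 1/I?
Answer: 1/10803 ≈ 9.2567e-5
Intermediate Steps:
I = 10803 (I = 39*277 = 10803)
1/I = 1/10803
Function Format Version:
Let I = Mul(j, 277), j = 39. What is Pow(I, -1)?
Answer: Rational(1, 10803) ≈ 9.2567e-5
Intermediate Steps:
I = 10803 (I = Mul(39, 277) = 10803)
Pow(I, -1) = Pow(10803, -1) = Rational(1, 10803)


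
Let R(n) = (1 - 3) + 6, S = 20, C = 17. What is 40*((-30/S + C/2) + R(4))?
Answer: 440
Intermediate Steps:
R(n) = 4 (R(n) = -2 + 6 = 4)
40*((-30/S + C/2) + R(4)) = 40*((-30/20 + 17/2) + 4) = 40*((-30*1/20 + 17*(½)) + 4) = 40*((-3/2 + 17/2) + 4) = 40*(7 + 4) = 40*11 = 440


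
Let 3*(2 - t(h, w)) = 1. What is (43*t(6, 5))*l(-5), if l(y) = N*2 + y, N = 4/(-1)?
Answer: -2795/3 ≈ -931.67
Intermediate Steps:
t(h, w) = 5/3 (t(h, w) = 2 - 1/3*1 = 2 - 1/3 = 5/3)
N = -4 (N = 4*(-1) = -4)
l(y) = -8 + y (l(y) = -4*2 + y = -8 + y)
(43*t(6, 5))*l(-5) = (43*(5/3))*(-8 - 5) = (215/3)*(-13) = -2795/3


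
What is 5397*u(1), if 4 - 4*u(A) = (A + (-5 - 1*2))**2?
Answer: -43176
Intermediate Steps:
u(A) = 1 - (-7 + A)**2/4 (u(A) = 1 - (A + (-5 - 1*2))**2/4 = 1 - (A + (-5 - 2))**2/4 = 1 - (A - 7)**2/4 = 1 - (-7 + A)**2/4)
5397*u(1) = 5397*(1 - (-7 + 1)**2/4) = 5397*(1 - 1/4*(-6)**2) = 5397*(1 - 1/4*36) = 5397*(1 - 9) = 5397*(-8) = -43176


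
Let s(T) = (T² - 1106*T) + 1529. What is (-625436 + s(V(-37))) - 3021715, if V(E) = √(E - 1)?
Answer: -3645660 - 1106*I*√38 ≈ -3.6457e+6 - 6817.8*I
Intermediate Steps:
V(E) = √(-1 + E)
s(T) = 1529 + T² - 1106*T
(-625436 + s(V(-37))) - 3021715 = (-625436 + (1529 + (√(-1 - 37))² - 1106*√(-1 - 37))) - 3021715 = (-625436 + (1529 + (√(-38))² - 1106*I*√38)) - 3021715 = (-625436 + (1529 + (I*√38)² - 1106*I*√38)) - 3021715 = (-625436 + (1529 - 38 - 1106*I*√38)) - 3021715 = (-625436 + (1491 - 1106*I*√38)) - 3021715 = (-623945 - 1106*I*√38) - 3021715 = -3645660 - 1106*I*√38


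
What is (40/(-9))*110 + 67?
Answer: -3797/9 ≈ -421.89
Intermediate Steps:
(40/(-9))*110 + 67 = (40*(-⅑))*110 + 67 = -40/9*110 + 67 = -4400/9 + 67 = -3797/9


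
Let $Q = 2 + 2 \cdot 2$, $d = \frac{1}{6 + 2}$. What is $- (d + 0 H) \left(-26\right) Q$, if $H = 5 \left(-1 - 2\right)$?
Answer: $\frac{39}{2} \approx 19.5$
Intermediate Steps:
$d = \frac{1}{8} \approx 0.125$
$H = -15$ ($H = 5 \left(-3\right) = -15$)
$Q = 6$ ($Q = 2 + 4 = 6$)
$- (d + 0 H) \left(-26\right) Q = - (\frac{1}{8} + 0 \left(-15\right)) \left(-26\right) 6 = - (\frac{1}{8} + 0) \left(-26\right) 6 = \left(-1\right) \frac{1}{8} \left(-26\right) 6 = \left(- \frac{1}{8}\right) \left(-26\right) 6 = \frac{13}{4} \cdot 6 = \frac{39}{2}$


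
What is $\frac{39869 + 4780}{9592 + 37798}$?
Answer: $\frac{44649}{47390} \approx 0.94216$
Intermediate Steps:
$\frac{39869 + 4780}{9592 + 37798} = \frac{44649}{47390}$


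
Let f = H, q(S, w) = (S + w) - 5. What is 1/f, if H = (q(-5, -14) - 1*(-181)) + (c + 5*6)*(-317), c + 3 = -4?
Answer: -1/7134 ≈ -0.00014017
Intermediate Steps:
c = -7 (c = -3 - 4 = -7)
q(S, w) = -5 + S + w
H = -7134 (H = ((-5 - 5 - 14) - 1*(-181)) + (-7 + 5*6)*(-317) = (-24 + 181) + (-7 + 30)*(-317) = 157 + 23*(-317) = 157 - 7291 = -7134)
f = -7134
1/f = 1/(-7134) = -1/7134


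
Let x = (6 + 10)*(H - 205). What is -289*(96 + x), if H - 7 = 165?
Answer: 124848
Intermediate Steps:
H = 172 (H = 7 + 165 = 172)
x = -528 (x = (6 + 10)*(172 - 205) = 16*(-33) = -528)
-289*(96 + x) = -289*(96 - 528) = -289*(-432) = 124848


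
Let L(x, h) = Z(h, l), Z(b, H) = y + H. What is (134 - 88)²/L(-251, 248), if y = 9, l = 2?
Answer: 2116/11 ≈ 192.36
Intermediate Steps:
Z(b, H) = 9 + H
L(x, h) = 11 (L(x, h) = 9 + 2 = 11)
(134 - 88)²/L(-251, 248) = (134 - 88)²/11 = 46²*(1/11) = 2116*(1/11) = 2116/11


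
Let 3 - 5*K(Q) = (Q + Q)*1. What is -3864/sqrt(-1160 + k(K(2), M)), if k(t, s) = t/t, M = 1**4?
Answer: 3864*I*sqrt(1159)/1159 ≈ 113.5*I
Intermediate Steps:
M = 1
K(Q) = 3/5 - 2*Q/5 (K(Q) = 3/5 - (Q + Q)/5 = 3/5 - 2*Q/5)
k(t, s) = 1
-3864/sqrt(-1160 + k(K(2), M)) = -3864/sqrt(-1160 + 1) = -3864*(-I*sqrt(1159)/1159) = -(-3864)*I*sqrt(1159)/1159 = 3864*I*sqrt(1159)/1159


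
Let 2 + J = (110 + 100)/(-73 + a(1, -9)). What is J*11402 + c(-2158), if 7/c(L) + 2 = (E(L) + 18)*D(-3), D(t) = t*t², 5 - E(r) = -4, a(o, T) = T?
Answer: -1558619481/29971 ≈ -52004.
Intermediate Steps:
E(r) = 9 (E(r) = 5 - 1*(-4) = 5 + 4 = 9)
D(t) = t³
J = -187/41 (J = -2 + (110 + 100)/(-73 - 9) = -2 + 210/(-82) = -2 + 210*(-1/82) = -2 - 105/41 = -187/41 ≈ -4.5610)
c(L) = -7/731 (c(L) = 7/(-2 + (9 + 18)*(-3)³) = 7/(-2 + 27*(-27)) = 7/(-2 - 729) = 7/(-731) = 7*(-1/731) = -7/731)
J*11402 + c(-2158) = -187/41*11402 - 7/731 = -2132174/41 - 7/731 = -1558619481/29971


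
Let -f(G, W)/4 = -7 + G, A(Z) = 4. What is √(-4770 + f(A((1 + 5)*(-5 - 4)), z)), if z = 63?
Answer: I*√4758 ≈ 68.978*I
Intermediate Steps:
f(G, W) = 28 - 4*G (f(G, W) = -4*(-7 + G) = 28 - 4*G)
√(-4770 + f(A((1 + 5)*(-5 - 4)), z)) = √(-4770 + (28 - 4*4)) = √(-4770 + (28 - 16)) = √(-4770 + 12) = √(-4758) = I*√4758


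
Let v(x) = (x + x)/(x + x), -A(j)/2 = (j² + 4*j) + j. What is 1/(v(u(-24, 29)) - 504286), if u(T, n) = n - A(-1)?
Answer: -1/504285 ≈ -1.9830e-6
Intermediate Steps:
A(j) = -10*j - 2*j² (A(j) = -2*((j² + 4*j) + j) = -2*(j² + 5*j) = -10*j - 2*j²)
u(T, n) = -8 + n (u(T, n) = n - (-2)*(-1)*(5 - 1) = n - (-2)*(-1)*4 = n - 1*8 = n - 8 = -8 + n)
v(x) = 1 (v(x) = (2*x)/((2*x)) = (2*x)*(1/(2*x)) = 1)
1/(v(u(-24, 29)) - 504286) = 1/(1 - 504286) = 1/(-504285) = -1/504285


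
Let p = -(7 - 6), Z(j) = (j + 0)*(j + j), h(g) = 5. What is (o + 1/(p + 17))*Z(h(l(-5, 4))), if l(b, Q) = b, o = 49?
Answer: 19625/8 ≈ 2453.1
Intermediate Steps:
Z(j) = 2*j**2 (Z(j) = j*(2*j) = 2*j**2)
p = -1 (p = -1*1 = -1)
(o + 1/(p + 17))*Z(h(l(-5, 4))) = (49 + 1/(-1 + 17))*(2*5**2) = (49 + 1/16)*(2*25) = (49 + 1/16)*50 = (785/16)*50 = 19625/8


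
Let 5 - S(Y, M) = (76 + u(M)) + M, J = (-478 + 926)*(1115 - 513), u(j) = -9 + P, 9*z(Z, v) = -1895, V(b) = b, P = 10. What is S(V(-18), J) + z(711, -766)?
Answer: -2429807/9 ≈ -2.6998e+5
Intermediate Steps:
z(Z, v) = -1895/9 (z(Z, v) = (⅑)*(-1895) = -1895/9)
u(j) = 1 (u(j) = -9 + 10 = 1)
J = 269696 (J = 448*602 = 269696)
S(Y, M) = -72 - M (S(Y, M) = 5 - ((76 + 1) + M) = 5 - (77 + M) = 5 + (-77 - M) = -72 - M)
S(V(-18), J) + z(711, -766) = (-72 - 1*269696) - 1895/9 = (-72 - 269696) - 1895/9 = -269768 - 1895/9 = -2429807/9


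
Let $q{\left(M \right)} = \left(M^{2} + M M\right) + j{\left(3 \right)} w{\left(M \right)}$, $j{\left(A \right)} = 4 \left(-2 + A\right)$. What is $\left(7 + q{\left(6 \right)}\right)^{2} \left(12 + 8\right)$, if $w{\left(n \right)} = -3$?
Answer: $89780$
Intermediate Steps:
$j{\left(A \right)} = -8 + 4 A$
$q{\left(M \right)} = -12 + 2 M^{2}$ ($q{\left(M \right)} = \left(M^{2} + M M\right) + \left(-8 + 4 \cdot 3\right) \left(-3\right) = \left(M^{2} + M^{2}\right) + \left(-8 + 12\right) \left(-3\right) = 2 M^{2} + 4 \left(-3\right) = 2 M^{2} - 12 = -12 + 2 M^{2}$)
$\left(7 + q{\left(6 \right)}\right)^{2} \left(12 + 8\right) = \left(7 - \left(12 - 2 \cdot 6^{2}\right)\right)^{2} \left(12 + 8\right) = \left(7 + \left(-12 + 2 \cdot 36\right)\right)^{2} \cdot 20 = \left(7 + \left(-12 + 72\right)\right)^{2} \cdot 20 = \left(7 + 60\right)^{2} \cdot 20 = 67^{2} \cdot 20 = 4489 \cdot 20 = 89780$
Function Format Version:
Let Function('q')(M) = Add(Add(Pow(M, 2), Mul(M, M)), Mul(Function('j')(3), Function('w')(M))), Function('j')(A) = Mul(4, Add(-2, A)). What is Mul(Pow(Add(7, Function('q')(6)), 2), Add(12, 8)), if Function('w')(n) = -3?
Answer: 89780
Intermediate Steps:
Function('j')(A) = Add(-8, Mul(4, A))
Function('q')(M) = Add(-12, Mul(2, Pow(M, 2))) (Function('q')(M) = Add(Add(Pow(M, 2), Mul(M, M)), Mul(Add(-8, Mul(4, 3)), -3)) = Add(Add(Pow(M, 2), Pow(M, 2)), Mul(Add(-8, 12), -3)) = Add(Mul(2, Pow(M, 2)), Mul(4, -3)) = Add(Mul(2, Pow(M, 2)), -12) = Add(-12, Mul(2, Pow(M, 2))))
Mul(Pow(Add(7, Function('q')(6)), 2), Add(12, 8)) = Mul(Pow(Add(7, Add(-12, Mul(2, Pow(6, 2)))), 2), Add(12, 8)) = Mul(Pow(Add(7, Add(-12, Mul(2, 36))), 2), 20) = Mul(Pow(Add(7, Add(-12, 72)), 2), 20) = Mul(Pow(Add(7, 60), 2), 20) = Mul(Pow(67, 2), 20) = Mul(4489, 20) = 89780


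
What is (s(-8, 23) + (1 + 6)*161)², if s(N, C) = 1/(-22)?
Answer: 614692849/484 ≈ 1.2700e+6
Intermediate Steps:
s(N, C) = -1/22
(s(-8, 23) + (1 + 6)*161)² = (-1/22 + (1 + 6)*161)² = (-1/22 + 7*161)² = (-1/22 + 1127)² = (24793/22)² = 614692849/484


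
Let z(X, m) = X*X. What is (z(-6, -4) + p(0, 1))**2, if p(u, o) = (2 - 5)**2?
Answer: 2025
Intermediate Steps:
z(X, m) = X**2
p(u, o) = 9 (p(u, o) = (-3)**2 = 9)
(z(-6, -4) + p(0, 1))**2 = ((-6)**2 + 9)**2 = (36 + 9)**2 = 45**2 = 2025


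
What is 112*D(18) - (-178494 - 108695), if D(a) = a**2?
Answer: 323477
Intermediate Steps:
112*D(18) - (-178494 - 108695) = 112*18**2 - (-178494 - 108695) = 112*324 - 1*(-287189) = 36288 + 287189 = 323477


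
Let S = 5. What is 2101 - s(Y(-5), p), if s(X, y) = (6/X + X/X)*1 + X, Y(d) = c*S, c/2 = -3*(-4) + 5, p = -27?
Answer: 164047/85 ≈ 1930.0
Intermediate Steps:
c = 34 (c = 2*(-3*(-4) + 5) = 2*(12 + 5) = 2*17 = 34)
Y(d) = 170 (Y(d) = 34*5 = 170)
s(X, y) = 1 + X + 6/X (s(X, y) = (6/X + 1)*1 + X = (1 + 6/X)*1 + X = (1 + 6/X) + X = 1 + X + 6/X)
2101 - s(Y(-5), p) = 2101 - (1 + 170 + 6/170) = 2101 - (1 + 170 + 6*(1/170)) = 2101 - (1 + 170 + 3/85) = 2101 - 1*14538/85 = 2101 - 14538/85 = 164047/85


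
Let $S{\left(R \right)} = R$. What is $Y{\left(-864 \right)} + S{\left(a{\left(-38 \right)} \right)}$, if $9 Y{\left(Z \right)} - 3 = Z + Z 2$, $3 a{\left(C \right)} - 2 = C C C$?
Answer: $- \frac{55733}{3} \approx -18578.0$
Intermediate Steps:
$a{\left(C \right)} = \frac{2}{3} + \frac{C^{3}}{3}$ ($a{\left(C \right)} = \frac{2}{3} + \frac{C C C}{3} = \frac{2}{3} + \frac{C^{2} C}{3} = \frac{2}{3} + \frac{C^{3}}{3}$)
$Y{\left(Z \right)} = \frac{1}{3} + \frac{Z}{3}$ ($Y{\left(Z \right)} = \frac{1}{3} + \frac{Z + Z 2}{9} = \frac{1}{3} + \frac{Z + 2 Z}{9} = \frac{1}{3} + \frac{3 Z}{9} = \frac{1}{3} + \frac{Z}{3}$)
$Y{\left(-864 \right)} + S{\left(a{\left(-38 \right)} \right)} = \left(\frac{1}{3} + \frac{1}{3} \left(-864\right)\right) + \left(\frac{2}{3} + \frac{\left(-38\right)^{3}}{3}\right) = \left(\frac{1}{3} - 288\right) + \left(\frac{2}{3} + \frac{1}{3} \left(-54872\right)\right) = - \frac{863}{3} + \left(\frac{2}{3} - \frac{54872}{3}\right) = - \frac{863}{3} - 18290 = - \frac{55733}{3}$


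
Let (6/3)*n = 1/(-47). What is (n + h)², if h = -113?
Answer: 112848129/8836 ≈ 12771.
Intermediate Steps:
n = -1/94 (n = (½)/(-47) = (½)*(-1/47) = -1/94 ≈ -0.010638)
(n + h)² = (-1/94 - 113)² = (-10623/94)² = 112848129/8836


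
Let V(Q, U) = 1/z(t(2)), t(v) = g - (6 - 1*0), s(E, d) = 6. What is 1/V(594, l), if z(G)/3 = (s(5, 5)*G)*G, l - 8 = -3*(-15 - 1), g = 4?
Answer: 72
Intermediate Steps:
t(v) = -2 (t(v) = 4 - (6 - 1*0) = 4 - (6 + 0) = 4 - 1*6 = 4 - 6 = -2)
l = 56 (l = 8 - 3*(-15 - 1) = 8 - 3*(-16) = 8 + 48 = 56)
z(G) = 18*G² (z(G) = 3*((6*G)*G) = 3*(6*G²) = 18*G²)
V(Q, U) = 1/72 (V(Q, U) = 1/(18*(-2)²) = 1/(18*4) = 1/72)
1/V(594, l) = 1/(1/72) = 72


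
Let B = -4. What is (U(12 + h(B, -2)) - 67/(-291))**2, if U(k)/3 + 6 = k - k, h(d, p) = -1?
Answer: 26739241/84681 ≈ 315.76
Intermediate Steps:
U(k) = -18 (U(k) = -18 + 3*(k - k) = -18 + 3*0 = -18 + 0 = -18)
(U(12 + h(B, -2)) - 67/(-291))**2 = (-18 - 67/(-291))**2 = (-18 - 67*(-1/291))**2 = (-18 + 67/291)**2 = (-5171/291)**2 = 26739241/84681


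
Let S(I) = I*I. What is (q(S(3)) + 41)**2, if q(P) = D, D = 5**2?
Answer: 4356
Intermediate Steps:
S(I) = I**2
D = 25
q(P) = 25
(q(S(3)) + 41)**2 = (25 + 41)**2 = 66**2 = 4356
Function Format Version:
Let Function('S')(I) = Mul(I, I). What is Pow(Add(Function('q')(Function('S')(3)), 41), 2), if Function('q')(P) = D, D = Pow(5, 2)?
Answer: 4356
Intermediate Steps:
Function('S')(I) = Pow(I, 2)
D = 25
Function('q')(P) = 25
Pow(Add(Function('q')(Function('S')(3)), 41), 2) = Pow(Add(25, 41), 2) = Pow(66, 2) = 4356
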